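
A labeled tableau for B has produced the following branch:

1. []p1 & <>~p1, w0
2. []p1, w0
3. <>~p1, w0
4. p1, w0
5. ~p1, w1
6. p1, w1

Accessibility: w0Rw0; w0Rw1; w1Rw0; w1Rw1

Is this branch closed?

Yes, closed

Both p1 and ~p1 appear at w1.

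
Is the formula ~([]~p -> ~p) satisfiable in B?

1. ~([]~p -> ~p), w0
2. []~p, w0
3. p, w0
4. ~p, w0
Accessibility: w0Rw0
Branch closes: p and ~p both at w0.
(One branch shown.) All branches close.

Unsatisfiable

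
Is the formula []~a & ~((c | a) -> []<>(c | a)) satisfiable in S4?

Yes, satisfiable

1. []~a & ~((c | a) -> []<>(c | a)), u
2. []~a, u
3. ~((c | a) -> []<>(c | a)), u
4. c | a, u
5. ~[]<>(c | a), u
6. ~a, u
7. c, u
8. ~<>(c | a), v
9. ~a, v
10. ~(c | a), v
11. ~c, v
Accessibility: uRu, uRv, vRv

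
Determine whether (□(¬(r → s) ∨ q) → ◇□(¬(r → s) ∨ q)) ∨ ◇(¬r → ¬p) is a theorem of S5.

Valid

Tableau for the negation ¬((□(¬(r → s) ∨ q) → ◇□(¬(r → s) ∨ q)) ∨ ◇(¬r → ¬p)):
1. ¬((□(¬(r → s) ∨ q) → ◇□(¬(r → s) ∨ q)) ∨ ◇(¬r → ¬p)), 0
2. ¬(□(¬(r → s) ∨ q) → ◇□(¬(r → s) ∨ q)), 0
3. ¬◇(¬r → ¬p), 0
4. □(¬(r → s) ∨ q), 0
5. ¬◇□(¬(r → s) ∨ q), 0
6. ¬(¬r → ¬p), 0
7. ¬r, 0
8. p, 0
9. ¬(r → s) ∨ q, 0
10. ¬□(¬(r → s) ∨ q), 0
11. q, 0
12. ¬(¬(r → s) ∨ q), 1
13. r → s, 1
14. ¬q, 1
15. ¬(¬r → ¬p), 1
16. ¬r, 1
17. p, 1
18. ¬(r → s) ∨ q, 1
19. ¬□(¬(r → s) ∨ q), 1
20. s, 1
21. ¬(r → s), 1
22. r, 1
23. ¬s, 1
Accessibility: 0R0, 0R1, 1R0, 1R1
Branch closes: r and ¬r both at 1.
All branches of the negation close; one closing branch shown above.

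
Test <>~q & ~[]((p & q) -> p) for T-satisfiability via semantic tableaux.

Unsatisfiable (every branch closes)

1. <>~q & ~[]((p & q) -> p), u
2. <>~q, u
3. ~[]((p & q) -> p), u
4. ~q, v
5. ~((p & q) -> p), w
6. p & q, w
7. ~p, w
8. p, w
9. q, w
Accessibility: uRu, uRv, uRw, vRv, wRw
Branch closes: p and ~p both at w.
(One branch shown.) All branches close.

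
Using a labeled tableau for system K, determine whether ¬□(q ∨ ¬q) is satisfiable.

1. ¬□(q ∨ ¬q), u
2. ¬(q ∨ ¬q), v
3. ¬q, v
4. q, v
Accessibility: uRv
Branch closes: q and ¬q both at v.
(One branch shown.) All branches close.

No, unsatisfiable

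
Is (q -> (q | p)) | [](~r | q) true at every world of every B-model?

Tableau for the negation ~((q -> (q | p)) | [](~r | q)):
1. ~((q -> (q | p)) | [](~r | q)), u
2. ~(q -> (q | p)), u   [~|-rule on 1]
3. ~[](~r | q), u   [~|-rule on 1]
4. q, u   [~->-rule on 2]
5. ~(q | p), u   [~->-rule on 2]
6. ~q, u   [~|-rule on 5]
7. ~p, u   [~|-rule on 5]
Accessibility: uRu
Branch closes: q and ~q both at u.
Every branch of the negation's tableau closes; the branch above is one of them.

Yes, valid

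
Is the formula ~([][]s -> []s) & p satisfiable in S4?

No, unsatisfiable

1. ~([][]s -> []s) & p, w0
2. ~([][]s -> []s), w0   [&-rule on 1]
3. p, w0   [&-rule on 1]
4. [][]s, w0   [~->-rule on 2]
5. ~[]s, w0   [~->-rule on 2]
6. []s, w0   [[]-rule on 4 via w0Rw0]
7. s, w0   [[]-rule on 6 via w0Rw0]
8. ~s, w1   [~[]-rule on 5: fresh world w1, w0Rw1]
9. []s, w1   [[]-rule on 4 via w0Rw1]
10. s, w1   [[]-rule on 6 via w0Rw1]
Accessibility: w0Rw0, w0Rw1, w1Rw1
Branch closes: s and ~s both at w1.
All branches of the tableau close; one closing branch shown above.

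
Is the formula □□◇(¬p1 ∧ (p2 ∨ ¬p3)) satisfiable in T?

Yes, satisfiable

1. □□◇(¬p1 ∧ (p2 ∨ ¬p3)), w0
2. □◇(¬p1 ∧ (p2 ∨ ¬p3)), w0   [□-rule on 1 via w0Rw0]
3. ◇(¬p1 ∧ (p2 ∨ ¬p3)), w0   [□-rule on 2 via w0Rw0]
4. ¬p1 ∧ (p2 ∨ ¬p3), w1   [◇-rule on 3: fresh world w1, w0Rw1]
5. ¬p1, w1   [∧-rule on 4]
6. p2 ∨ ¬p3, w1   [∧-rule on 4]
7. □◇(¬p1 ∧ (p2 ∨ ¬p3)), w1   [□-rule on 1 via w0Rw1]
8. ◇(¬p1 ∧ (p2 ∨ ¬p3)), w1   [□-rule on 2 via w0Rw1]
9. ¬p3, w1   [∨-rule on 6 (branches; this branch)]
10. ¬p1 ∧ (p2 ∨ ¬p3), w2   [◇-rule on 8: fresh world w2, w1Rw2]
11. ¬p1, w2   [∧-rule on 10]
12. p2 ∨ ¬p3, w2   [∧-rule on 10]
13. ◇(¬p1 ∧ (p2 ∨ ¬p3)), w2   [□-rule on 7 via w1Rw2]
14. ¬p3, w2   [∨-rule on 12 (branches; this branch)]
15. ¬p1 ∧ (p2 ∨ ¬p3), w3   [◇-rule on 13: fresh world w3, w2Rw3]
16. ¬p1, w3   [∧-rule on 15]
17. p2 ∨ ¬p3, w3   [∧-rule on 15]
18. ¬p3, w3   [∨-rule on 17 (branches; this branch)]
Accessibility: w0Rw0, w0Rw1, w1Rw1, w1Rw2, w2Rw2, w2Rw3, w3Rw3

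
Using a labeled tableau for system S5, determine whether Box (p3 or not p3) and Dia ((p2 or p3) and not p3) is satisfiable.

Satisfiable (open branch found)

1. Box (p3 or not p3) and Dia ((p2 or p3) and not p3), u
2. Box (p3 or not p3), u
3. Dia ((p2 or p3) and not p3), u
4. p3 or not p3, u
5. not p3, u
6. (p2 or p3) and not p3, v
7. p2 or p3, v
8. not p3, v
9. p3 or not p3, v
10. p2, v
Accessibility: uRu, uRv, vRu, vRv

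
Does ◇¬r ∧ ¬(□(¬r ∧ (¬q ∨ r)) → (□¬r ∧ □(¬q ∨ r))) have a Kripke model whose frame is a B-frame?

1. ◇¬r ∧ ¬(□(¬r ∧ (¬q ∨ r)) → (□¬r ∧ □(¬q ∨ r))), 0
2. ◇¬r, 0
3. ¬(□(¬r ∧ (¬q ∨ r)) → (□¬r ∧ □(¬q ∨ r))), 0
4. □(¬r ∧ (¬q ∨ r)), 0
5. ¬(□¬r ∧ □(¬q ∨ r)), 0
6. ¬r ∧ (¬q ∨ r), 0
7. ¬r, 0
8. ¬q ∨ r, 0
9. ¬□(¬q ∨ r), 0
10. ¬q, 0
11. ¬r, 1
12. ¬r ∧ (¬q ∨ r), 1
13. ¬q ∨ r, 1
14. ¬q, 1
15. ¬(¬q ∨ r), 2
16. q, 2
17. ¬r, 2
18. ¬r ∧ (¬q ∨ r), 2
19. ¬q ∨ r, 2
20. r, 2
Accessibility: 0R0, 0R1, 0R2, 1R0, 1R1, 2R0, 2R2
Branch closes: r and ¬r both at 2.
(One branch shown.) All branches close.

No, unsatisfiable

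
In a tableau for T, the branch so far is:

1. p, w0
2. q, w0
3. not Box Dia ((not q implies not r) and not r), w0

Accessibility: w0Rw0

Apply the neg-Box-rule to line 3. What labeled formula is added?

a fresh world w1 with w0Rw1, and not Dia ((not q implies not r) and not r) at w1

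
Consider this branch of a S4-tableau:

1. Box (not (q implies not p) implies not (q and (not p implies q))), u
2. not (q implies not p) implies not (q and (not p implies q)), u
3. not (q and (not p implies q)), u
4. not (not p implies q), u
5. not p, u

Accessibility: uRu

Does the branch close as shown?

There is no literal clash: for every atom and world, at most one sign appears.

Open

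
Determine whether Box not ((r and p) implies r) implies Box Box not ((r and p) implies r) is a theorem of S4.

Tableau for the negation not (Box not ((r and p) implies r) implies Box Box not ((r and p) implies r)):
1. not (Box not ((r and p) implies r) implies Box Box not ((r and p) implies r)), w0
2. Box not ((r and p) implies r), w0
3. not Box Box not ((r and p) implies r), w0
4. not ((r and p) implies r), w0
5. r and p, w0
6. not r, w0
7. r, w0
8. p, w0
Accessibility: w0Rw0
Branch closes: r and not r both at w0.
All branches of the negation close; one closing branch shown above.

Valid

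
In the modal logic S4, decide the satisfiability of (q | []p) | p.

1. (q | []p) | p, 0
2. p, 0
Accessibility: 0R0

Satisfiable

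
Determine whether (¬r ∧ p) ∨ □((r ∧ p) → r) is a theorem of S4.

Yes, valid

Tableau for the negation ¬((¬r ∧ p) ∨ □((r ∧ p) → r)):
1. ¬((¬r ∧ p) ∨ □((r ∧ p) → r)), u
2. ¬(¬r ∧ p), u   [¬∨-rule on 1]
3. ¬□((r ∧ p) → r), u   [¬∨-rule on 1]
4. ¬p, u   [¬∧-rule on 2 (branches; this branch)]
5. ¬((r ∧ p) → r), v   [¬□-rule on 3: fresh world v, uRv]
6. r ∧ p, v   [¬→-rule on 5]
7. ¬r, v   [¬→-rule on 5]
8. r, v   [∧-rule on 6]
9. p, v   [∧-rule on 6]
Accessibility: uRu, uRv, vRv
Branch closes: r and ¬r both at v.
All branches of the negation close; one closing branch shown above.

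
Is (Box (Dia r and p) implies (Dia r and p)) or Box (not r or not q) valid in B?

Tableau for the negation not ((Box (Dia r and p) implies (Dia r and p)) or Box (not r or not q)):
1. not ((Box (Dia r and p) implies (Dia r and p)) or Box (not r or not q)), 0
2. not (Box (Dia r and p) implies (Dia r and p)), 0   [neg-or-rule on 1]
3. not Box (not r or not q), 0   [neg-or-rule on 1]
4. Box (Dia r and p), 0   [neg-implies-rule on 2]
5. not (Dia r and p), 0   [neg-implies-rule on 2]
6. Dia r and p, 0   [Box-rule on 4 via 0R0]
7. Dia r, 0   [and-rule on 6]
8. p, 0   [and-rule on 6]
9. not Dia r, 0   [neg-and-rule on 5 (branches; this branch)]
10. not r, 0   [neg-Dia-rule on 9 via 0R0]
11. not (not r or not q), 1   [neg-Box-rule on 3: fresh world 1, 0R1]
12. r, 1   [neg-or-rule on 11]
13. q, 1   [neg-or-rule on 11]
14. Dia r and p, 1   [Box-rule on 4 via 0R1]
15. Dia r, 1   [and-rule on 14]
16. p, 1   [and-rule on 14]
17. not r, 1   [neg-Dia-rule on 9 via 0R1]
Accessibility: 0R0, 0R1, 1R0, 1R1
Branch closes: r and not r both at 1.
All branches of the negation close; one closing branch shown above.

Yes, valid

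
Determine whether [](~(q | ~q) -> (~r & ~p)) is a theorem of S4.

Yes, valid

Tableau for the negation ~[](~(q | ~q) -> (~r & ~p)):
1. ~[](~(q | ~q) -> (~r & ~p)), w0
2. ~(~(q | ~q) -> (~r & ~p)), w1   [~[]-rule on 1: fresh world w1, w0Rw1]
3. ~(q | ~q), w1   [~->-rule on 2]
4. ~(~r & ~p), w1   [~->-rule on 2]
5. ~q, w1   [~|-rule on 3]
6. q, w1   [~|-rule on 3]
Accessibility: w0Rw0, w0Rw1, w1Rw1
Branch closes: q and ~q both at w1.
All branches of the negation close; one closing branch shown above.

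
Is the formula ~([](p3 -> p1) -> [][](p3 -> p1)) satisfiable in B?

Yes, satisfiable

1. ~([](p3 -> p1) -> [][](p3 -> p1)), u
2. [](p3 -> p1), u   [~->-rule on 1]
3. ~[][](p3 -> p1), u   [~->-rule on 1]
4. p3 -> p1, u   [[]-rule on 2 via uRu]
5. p1, u   [->-rule on 4 (branches; this branch)]
6. ~[](p3 -> p1), v   [~[]-rule on 3: fresh world v, uRv]
7. p3 -> p1, v   [[]-rule on 2 via uRv]
8. p1, v   [->-rule on 7 (branches; this branch)]
9. ~(p3 -> p1), w   [~[]-rule on 6: fresh world w, vRw]
10. p3, w   [~->-rule on 9]
11. ~p1, w   [~->-rule on 9]
Accessibility: uRu, uRv, vRu, vRv, vRw, wRv, wRw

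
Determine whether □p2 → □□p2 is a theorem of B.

Tableau for the negation ¬(□p2 → □□p2):
1. ¬(□p2 → □□p2), 0
2. □p2, 0
3. ¬□□p2, 0
4. p2, 0
5. ¬□p2, 1
6. p2, 1
7. ¬p2, 2
Accessibility: 0R0, 0R1, 1R0, 1R1, 1R2, 2R1, 2R2
The negation has an open branch (countermodel exists).

Invalid (countermodel exists)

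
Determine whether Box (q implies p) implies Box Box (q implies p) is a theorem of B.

Invalid (countermodel exists)

Tableau for the negation not (Box (q implies p) implies Box Box (q implies p)):
1. not (Box (q implies p) implies Box Box (q implies p)), 0
2. Box (q implies p), 0   [neg-implies-rule on 1]
3. not Box Box (q implies p), 0   [neg-implies-rule on 1]
4. q implies p, 0   [Box-rule on 2 via 0R0]
5. p, 0   [implies-rule on 4 (branches; this branch)]
6. not Box (q implies p), 1   [neg-Box-rule on 3: fresh world 1, 0R1]
7. q implies p, 1   [Box-rule on 2 via 0R1]
8. p, 1   [implies-rule on 7 (branches; this branch)]
9. not (q implies p), 2   [neg-Box-rule on 6: fresh world 2, 1R2]
10. q, 2   [neg-implies-rule on 9]
11. not p, 2   [neg-implies-rule on 9]
Accessibility: 0R0, 0R1, 1R0, 1R1, 1R2, 2R1, 2R2
The negation has an open branch (countermodel exists).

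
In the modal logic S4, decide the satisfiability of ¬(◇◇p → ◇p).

Unsatisfiable (every branch closes)

1. ¬(◇◇p → ◇p), u
2. ◇◇p, u   [¬→-rule on 1]
3. ¬◇p, u   [¬→-rule on 1]
4. ¬p, u   [¬◇-rule on 3 via uRu]
5. ◇p, v   [◇-rule on 2: fresh world v, uRv]
6. ¬p, v   [¬◇-rule on 3 via uRv]
7. p, w   [◇-rule on 5: fresh world w, vRw]
8. ¬p, w   [¬◇-rule on 3 via uRw]
Accessibility: uRu, uRv, uRw, vRv, vRw, wRw
Branch closes: p and ¬p both at w.
Every branch closes; the branch above is one of them.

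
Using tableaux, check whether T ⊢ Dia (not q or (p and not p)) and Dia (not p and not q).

No, not valid

Tableau for the negation not (Dia (not q or (p and not p)) and Dia (not p and not q)):
1. not (Dia (not q or (p and not p)) and Dia (not p and not q)), u
2. not Dia (not p and not q), u
3. not (not p and not q), u
4. q, u
Accessibility: uRu
The negation has an open branch (countermodel exists).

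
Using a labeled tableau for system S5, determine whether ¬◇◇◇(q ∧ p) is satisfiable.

1. ¬◇◇◇(q ∧ p), w0
2. ¬◇◇(q ∧ p), w0
3. ¬◇(q ∧ p), w0
4. ¬(q ∧ p), w0
5. ¬p, w0
Accessibility: w0Rw0

Satisfiable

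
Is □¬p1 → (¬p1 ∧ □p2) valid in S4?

Tableau for the negation ¬(□¬p1 → (¬p1 ∧ □p2)):
1. ¬(□¬p1 → (¬p1 ∧ □p2)), w0
2. □¬p1, w0
3. ¬(¬p1 ∧ □p2), w0
4. ¬p1, w0
5. ¬□p2, w0
6. ¬p2, w1
7. ¬p1, w1
Accessibility: w0Rw0, w0Rw1, w1Rw1
The negation has an open branch (countermodel exists).

Not valid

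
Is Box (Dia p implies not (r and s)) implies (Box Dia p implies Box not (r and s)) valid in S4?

Yes, valid

Tableau for the negation not (Box (Dia p implies not (r and s)) implies (Box Dia p implies Box not (r and s))):
1. not (Box (Dia p implies not (r and s)) implies (Box Dia p implies Box not (r and s))), 0
2. Box (Dia p implies not (r and s)), 0
3. not (Box Dia p implies Box not (r and s)), 0
4. Box Dia p, 0
5. not Box not (r and s), 0
6. Dia p implies not (r and s), 0
7. Dia p, 0
8. not (r and s), 0
9. not s, 0
10. r and s, 1
11. r, 1
12. s, 1
13. Dia p implies not (r and s), 1
14. Dia p, 1
15. not Dia p, 1
16. not p, 1
17. p, 2
18. Dia p implies not (r and s), 2
19. Dia p, 2
20. not (r and s), 2
21. not s, 2
22. p, 3
23. Dia p implies not (r and s), 3
24. Dia p, 3
25. not p, 3
Accessibility: 0R0, 0R1, 0R2, 0R3, 1R1, 1R3, 2R2, 3R3
Branch closes: p and not p both at 3.
Every branch of the negation's tableau closes; the branch above is one of them.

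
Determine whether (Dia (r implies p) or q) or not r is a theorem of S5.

Tableau for the negation not ((Dia (r implies p) or q) or not r):
1. not ((Dia (r implies p) or q) or not r), 0
2. not (Dia (r implies p) or q), 0
3. r, 0
4. not Dia (r implies p), 0
5. not q, 0
6. not (r implies p), 0
7. not p, 0
Accessibility: 0R0
The negation has an open branch (countermodel exists).

Not valid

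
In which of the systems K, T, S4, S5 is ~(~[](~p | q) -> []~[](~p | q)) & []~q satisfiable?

K, T, S4

S4-tableau for the formula:
1. ~(~[](~p | q) -> []~[](~p | q)) & []~q, w0
2. ~(~[](~p | q) -> []~[](~p | q)), w0
3. []~q, w0
4. ~[](~p | q), w0
5. ~[]~[](~p | q), w0
6. ~q, w0
7. ~(~p | q), w1
8. p, w1
9. ~q, w1
10. [](~p | q), w2
11. ~q, w2
12. ~p | q, w2
13. ~p, w2
Accessibility: w0Rw0, w0Rw1, w0Rw2, w1Rw1, w2Rw2
Complete open branch: satisfiable in S4, hence also in K, T (this S4-model is also a K-model and a T-model).
S5-tableau for the formula:
1. ~(~[](~p | q) -> []~[](~p | q)) & []~q, w0
2. ~(~[](~p | q) -> []~[](~p | q)), w0
3. []~q, w0
4. ~[](~p | q), w0
5. ~[]~[](~p | q), w0
6. ~q, w0
7. ~(~p | q), w1
8. p, w1
9. ~q, w1
10. [](~p | q), w2
11. ~q, w2
12. ~p | q, w0
13. ~p | q, w1
14. ~p | q, w2
15. ~p, w0
16. q, w1
Accessibility: w0Rw0, w0Rw1, w0Rw2, w1Rw0, w1Rw1, w1Rw2, w2Rw0, w2Rw1, w2Rw2
Branch closes: q and ~q both at w1.
Every branch closes (one shown): unsatisfiable in S5.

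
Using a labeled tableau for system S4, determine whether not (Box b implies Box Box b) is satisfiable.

No, unsatisfiable

1. not (Box b implies Box Box b), w0
2. Box b, w0
3. not Box Box b, w0
4. b, w0
5. not Box b, w1
6. b, w1
7. not b, w2
8. b, w2
Accessibility: w0Rw0, w0Rw1, w0Rw2, w1Rw1, w1Rw2, w2Rw2
Branch closes: b and not b both at w2.
(One branch shown.) All branches close.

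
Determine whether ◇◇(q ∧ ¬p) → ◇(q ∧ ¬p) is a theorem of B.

Tableau for the negation ¬(◇◇(q ∧ ¬p) → ◇(q ∧ ¬p)):
1. ¬(◇◇(q ∧ ¬p) → ◇(q ∧ ¬p)), w0
2. ◇◇(q ∧ ¬p), w0   [¬→-rule on 1]
3. ¬◇(q ∧ ¬p), w0   [¬→-rule on 1]
4. ¬(q ∧ ¬p), w0   [¬◇-rule on 3 via w0Rw0]
5. p, w0   [¬∧-rule on 4 (branches; this branch)]
6. ◇(q ∧ ¬p), w1   [◇-rule on 2: fresh world w1, w0Rw1]
7. ¬(q ∧ ¬p), w1   [¬◇-rule on 3 via w0Rw1]
8. p, w1   [¬∧-rule on 7 (branches; this branch)]
9. q ∧ ¬p, w2   [◇-rule on 6: fresh world w2, w1Rw2]
10. q, w2   [∧-rule on 9]
11. ¬p, w2   [∧-rule on 9]
Accessibility: w0Rw0, w0Rw1, w1Rw0, w1Rw1, w1Rw2, w2Rw1, w2Rw2
The negation has an open branch (countermodel exists).

No, not valid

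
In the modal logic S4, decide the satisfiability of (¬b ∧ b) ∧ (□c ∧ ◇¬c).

Unsatisfiable

1. (¬b ∧ b) ∧ (□c ∧ ◇¬c), u
2. ¬b ∧ b, u
3. □c ∧ ◇¬c, u
4. ¬b, u
5. b, u
Accessibility: uRu
Branch closes: b and ¬b both at u.
Every branch closes; the branch above is one of them.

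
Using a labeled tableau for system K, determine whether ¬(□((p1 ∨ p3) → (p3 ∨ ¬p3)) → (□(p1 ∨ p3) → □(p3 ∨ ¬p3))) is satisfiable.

Unsatisfiable

1. ¬(□((p1 ∨ p3) → (p3 ∨ ¬p3)) → (□(p1 ∨ p3) → □(p3 ∨ ¬p3))), w0
2. □((p1 ∨ p3) → (p3 ∨ ¬p3)), w0
3. ¬(□(p1 ∨ p3) → □(p3 ∨ ¬p3)), w0
4. □(p1 ∨ p3), w0
5. ¬□(p3 ∨ ¬p3), w0
6. ¬(p3 ∨ ¬p3), w1
7. ¬p3, w1
8. p3, w1
Accessibility: w0Rw1
Branch closes: p3 and ¬p3 both at w1.
Every branch closes; the branch above is one of them.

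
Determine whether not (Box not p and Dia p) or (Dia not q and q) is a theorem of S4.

Tableau for the negation not (not (Box not p and Dia p) or (Dia not q and q)):
1. not (not (Box not p and Dia p) or (Dia not q and q)), 0
2. Box not p and Dia p, 0
3. not (Dia not q and q), 0
4. Box not p, 0
5. Dia p, 0
6. not p, 0
7. not Dia not q, 0
8. q, 0
9. p, 1
10. not p, 1
Accessibility: 0R0, 0R1, 1R1
Branch closes: p and not p both at 1.
All branches of the negation close; one closing branch shown above.

Valid in S4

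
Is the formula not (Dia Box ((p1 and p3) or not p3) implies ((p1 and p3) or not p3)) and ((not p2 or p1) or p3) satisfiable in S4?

Satisfiable (open branch found)

1. not (Dia Box ((p1 and p3) or not p3) implies ((p1 and p3) or not p3)) and ((not p2 or p1) or p3), 0
2. not (Dia Box ((p1 and p3) or not p3) implies ((p1 and p3) or not p3)), 0   [and-rule on 1]
3. (not p2 or p1) or p3, 0   [and-rule on 1]
4. Dia Box ((p1 and p3) or not p3), 0   [neg-implies-rule on 2]
5. not ((p1 and p3) or not p3), 0   [neg-implies-rule on 2]
6. not (p1 and p3), 0   [neg-or-rule on 5]
7. p3, 0   [neg-or-rule on 5]
8. not p1, 0   [neg-and-rule on 6 (branches; this branch)]
9. Box ((p1 and p3) or not p3), 1   [Dia-rule on 4: fresh world 1, 0R1]
10. (p1 and p3) or not p3, 1   [Box-rule on 9 via 1R1]
11. not p3, 1   [or-rule on 10 (branches; this branch)]
Accessibility: 0R0, 0R1, 1R1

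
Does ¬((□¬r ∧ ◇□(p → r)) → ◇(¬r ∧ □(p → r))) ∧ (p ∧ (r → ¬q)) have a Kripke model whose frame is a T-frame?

Unsatisfiable

1. ¬((□¬r ∧ ◇□(p → r)) → ◇(¬r ∧ □(p → r))) ∧ (p ∧ (r → ¬q)), 0
2. ¬((□¬r ∧ ◇□(p → r)) → ◇(¬r ∧ □(p → r))), 0
3. p ∧ (r → ¬q), 0
4. □¬r ∧ ◇□(p → r), 0
5. ¬◇(¬r ∧ □(p → r)), 0
6. p, 0
7. r → ¬q, 0
8. □¬r, 0
9. ◇□(p → r), 0
10. ¬(¬r ∧ □(p → r)), 0
11. ¬r, 0
12. ¬q, 0
13. ¬□(p → r), 0
14. □(p → r), 1
15. ¬(¬r ∧ □(p → r)), 1
16. ¬r, 1
17. p → r, 1
18. ¬□(p → r), 1
19. ¬p, 1
20. ¬(p → r), 2
21. p, 2
22. ¬r, 2
23. ¬(¬r ∧ □(p → r)), 2
24. ¬□(p → r), 2
25. ¬(p → r), 3
26. p, 3
27. ¬r, 3
28. p → r, 3
29. r, 3
Accessibility: 0R0, 0R1, 0R2, 1R1, 1R3, 2R2, 3R3
Branch closes: r and ¬r both at 3.
(One branch shown.) All branches close.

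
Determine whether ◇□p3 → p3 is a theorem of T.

No, not valid

Tableau for the negation ¬(◇□p3 → p3):
1. ¬(◇□p3 → p3), 0
2. ◇□p3, 0
3. ¬p3, 0
4. □p3, 1
5. p3, 1
Accessibility: 0R0, 0R1, 1R1
The negation has an open branch (countermodel exists).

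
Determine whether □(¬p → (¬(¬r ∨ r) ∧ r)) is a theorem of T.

Invalid (countermodel exists)

Tableau for the negation ¬□(¬p → (¬(¬r ∨ r) ∧ r)):
1. ¬□(¬p → (¬(¬r ∨ r) ∧ r)), u
2. ¬(¬p → (¬(¬r ∨ r) ∧ r)), v
3. ¬p, v
4. ¬(¬(¬r ∨ r) ∧ r), v
5. ¬r, v
Accessibility: uRu, uRv, vRv
The negation has an open branch (countermodel exists).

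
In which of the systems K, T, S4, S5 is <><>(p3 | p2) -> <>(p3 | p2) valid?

S4-tableau for the negation ~(<><>(p3 | p2) -> <>(p3 | p2)):
1. ~(<><>(p3 | p2) -> <>(p3 | p2)), 0
2. <><>(p3 | p2), 0
3. ~<>(p3 | p2), 0
4. ~(p3 | p2), 0
5. ~p3, 0
6. ~p2, 0
7. <>(p3 | p2), 1
8. ~(p3 | p2), 1
9. ~p3, 1
10. ~p2, 1
11. p3 | p2, 2
12. ~(p3 | p2), 2
13. ~p3, 2
14. ~p2, 2
15. p2, 2
Accessibility: 0R0, 0R1, 0R2, 1R1, 1R2, 2R2
Branch closes: p2 and ~p2 both at 2.
Every branch closes (one shown): valid in S4, hence also in S5 (every theorem of S4 is a theorem of S5).
T-tableau for the negation ~(<><>(p3 | p2) -> <>(p3 | p2)):
1. ~(<><>(p3 | p2) -> <>(p3 | p2)), 0
2. <><>(p3 | p2), 0
3. ~<>(p3 | p2), 0
4. ~(p3 | p2), 0
5. ~p3, 0
6. ~p2, 0
7. <>(p3 | p2), 1
8. ~(p3 | p2), 1
9. ~p3, 1
10. ~p2, 1
11. p3 | p2, 2
12. p2, 2
Accessibility: 0R0, 0R1, 1R1, 1R2, 2R2
Complete open branch: countermodel on a T-frame, so not valid in T, nor in K (the same frame is also a K-frame).

S4, S5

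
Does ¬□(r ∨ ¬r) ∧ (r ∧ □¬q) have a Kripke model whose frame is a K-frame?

1. ¬□(r ∨ ¬r) ∧ (r ∧ □¬q), w0
2. ¬□(r ∨ ¬r), w0
3. r ∧ □¬q, w0
4. r, w0
5. □¬q, w0
6. ¬(r ∨ ¬r), w1
7. ¬r, w1
8. r, w1
Accessibility: w0Rw1
Branch closes: r and ¬r both at w1.
(One branch shown.) All branches close.

No, unsatisfiable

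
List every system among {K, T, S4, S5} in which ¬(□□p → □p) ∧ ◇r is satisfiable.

K

T-tableau for the formula:
1. ¬(□□p → □p) ∧ ◇r, u
2. ¬(□□p → □p), u
3. ◇r, u
4. □□p, u
5. ¬□p, u
6. □p, u
7. p, u
8. r, v
9. □p, v
10. p, v
11. ¬p, w
12. □p, w
13. p, w
Accessibility: uRu, uRv, uRw, vRv, wRw
Branch closes: p and ¬p both at w.
Every branch closes (one shown): unsatisfiable in T, hence also in S4, S5 (every S4/S5-frame is a T-frame).
K-tableau for the formula:
1. ¬(□□p → □p) ∧ ◇r, u
2. ¬(□□p → □p), u
3. ◇r, u
4. □□p, u
5. ¬□p, u
6. r, v
7. □p, v
8. ¬p, w
9. □p, w
Accessibility: uRv, uRw
Complete open branch: satisfiable in K.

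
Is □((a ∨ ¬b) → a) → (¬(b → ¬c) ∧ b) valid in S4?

Invalid (countermodel exists)

Tableau for the negation ¬(□((a ∨ ¬b) → a) → (¬(b → ¬c) ∧ b)):
1. ¬(□((a ∨ ¬b) → a) → (¬(b → ¬c) ∧ b)), w0
2. □((a ∨ ¬b) → a), w0
3. ¬(¬(b → ¬c) ∧ b), w0
4. (a ∨ ¬b) → a, w0
5. ¬b, w0
6. a, w0
Accessibility: w0Rw0
The negation has an open branch (countermodel exists).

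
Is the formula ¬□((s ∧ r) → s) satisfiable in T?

1. ¬□((s ∧ r) → s), 0
2. ¬((s ∧ r) → s), 1
3. s ∧ r, 1
4. ¬s, 1
5. s, 1
6. r, 1
Accessibility: 0R0, 0R1, 1R1
Branch closes: s and ¬s both at 1.
All branches of the tableau close; one closing branch shown above.

Unsatisfiable (every branch closes)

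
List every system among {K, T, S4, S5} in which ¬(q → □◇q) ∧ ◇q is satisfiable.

S5-tableau for the formula:
1. ¬(q → □◇q) ∧ ◇q, 0
2. ¬(q → □◇q), 0
3. ◇q, 0
4. q, 0
5. ¬□◇q, 0
6. q, 1
7. ¬◇q, 2
8. ¬q, 0
Accessibility: 0R0, 0R1, 0R2, 1R0, 1R1, 1R2, 2R0, 2R1, 2R2
Branch closes: q and ¬q both at 0.
Every branch closes (one shown): unsatisfiable in S5.
S4-tableau for the formula:
1. ¬(q → □◇q) ∧ ◇q, 0
2. ¬(q → □◇q), 0
3. ◇q, 0
4. q, 0
5. ¬□◇q, 0
6. q, 1
7. ¬◇q, 2
8. ¬q, 2
Accessibility: 0R0, 0R1, 0R2, 1R1, 2R2
Complete open branch: satisfiable in S4, hence also in K, T (this S4-model is also a K-model and a T-model).

K, T, S4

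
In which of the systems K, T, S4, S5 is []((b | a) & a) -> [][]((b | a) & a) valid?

S4, S5

S4-tableau for the negation ~([]((b | a) & a) -> [][]((b | a) & a)):
1. ~([]((b | a) & a) -> [][]((b | a) & a)), u
2. []((b | a) & a), u   [~->-rule on 1]
3. ~[][]((b | a) & a), u   [~->-rule on 1]
4. (b | a) & a, u   [[]-rule on 2 via uRu]
5. b | a, u   [&-rule on 4]
6. a, u   [&-rule on 4]
7. ~[]((b | a) & a), v   [~[]-rule on 3: fresh world v, uRv]
8. (b | a) & a, v   [[]-rule on 2 via uRv]
9. b | a, v   [&-rule on 8]
10. a, v   [&-rule on 8]
11. ~((b | a) & a), w   [~[]-rule on 7: fresh world w, vRw]
12. (b | a) & a, w   [[]-rule on 2 via uRw]
13. b | a, w   [&-rule on 12]
14. a, w   [&-rule on 12]
15. ~(b | a), w   [~&-rule on 11 (branches; this branch)]
16. ~b, w   [~|-rule on 15]
17. ~a, w   [~|-rule on 15]
Accessibility: uRu, uRv, uRw, vRv, vRw, wRw
Branch closes: a and ~a both at w.
Every branch closes (one shown): valid in S4, hence also in S5 (every theorem of S4 is a theorem of S5).
T-tableau for the negation ~([]((b | a) & a) -> [][]((b | a) & a)):
1. ~([]((b | a) & a) -> [][]((b | a) & a)), u
2. []((b | a) & a), u   [~->-rule on 1]
3. ~[][]((b | a) & a), u   [~->-rule on 1]
4. (b | a) & a, u   [[]-rule on 2 via uRu]
5. b | a, u   [&-rule on 4]
6. a, u   [&-rule on 4]
7. ~[]((b | a) & a), v   [~[]-rule on 3: fresh world v, uRv]
8. (b | a) & a, v   [[]-rule on 2 via uRv]
9. b | a, v   [&-rule on 8]
10. a, v   [&-rule on 8]
11. ~((b | a) & a), w   [~[]-rule on 7: fresh world w, vRw]
12. ~a, w   [~&-rule on 11 (branches; this branch)]
Accessibility: uRu, uRv, vRv, vRw, wRw
Complete open branch: countermodel on a T-frame, so not valid in T, nor in K (the same frame is also a K-frame).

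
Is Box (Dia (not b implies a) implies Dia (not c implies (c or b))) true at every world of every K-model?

Tableau for the negation not Box (Dia (not b implies a) implies Dia (not c implies (c or b))):
1. not Box (Dia (not b implies a) implies Dia (not c implies (c or b))), u
2. not (Dia (not b implies a) implies Dia (not c implies (c or b))), v
3. Dia (not b implies a), v
4. not Dia (not c implies (c or b)), v
5. not b implies a, w
6. not (not c implies (c or b)), w
7. not c, w
8. not (c or b), w
9. not b, w
10. a, w
Accessibility: uRv, vRw
The negation has an open branch (countermodel exists).

No, not valid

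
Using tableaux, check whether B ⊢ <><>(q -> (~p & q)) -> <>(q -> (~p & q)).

Invalid (countermodel exists)

Tableau for the negation ~(<><>(q -> (~p & q)) -> <>(q -> (~p & q))):
1. ~(<><>(q -> (~p & q)) -> <>(q -> (~p & q))), u
2. <><>(q -> (~p & q)), u
3. ~<>(q -> (~p & q)), u
4. ~(q -> (~p & q)), u
5. q, u
6. ~(~p & q), u
7. p, u
8. <>(q -> (~p & q)), v
9. ~(q -> (~p & q)), v
10. q, v
11. ~(~p & q), v
12. p, v
13. q -> (~p & q), w
14. ~p & q, w
15. ~p, w
16. q, w
Accessibility: uRu, uRv, vRu, vRv, vRw, wRv, wRw
The negation has an open branch (countermodel exists).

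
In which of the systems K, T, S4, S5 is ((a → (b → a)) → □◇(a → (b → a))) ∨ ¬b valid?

K-tableau for the negation ¬(((a → (b → a)) → □◇(a → (b → a))) ∨ ¬b):
1. ¬(((a → (b → a)) → □◇(a → (b → a))) ∨ ¬b), 0
2. ¬((a → (b → a)) → □◇(a → (b → a))), 0   [¬∨-rule on 1]
3. b, 0   [¬∨-rule on 1]
4. a → (b → a), 0   [¬→-rule on 2]
5. ¬□◇(a → (b → a)), 0   [¬→-rule on 2]
6. b → a, 0   [→-rule on 4 (branches; this branch)]
7. a, 0   [→-rule on 6 (branches; this branch)]
8. ¬◇(a → (b → a)), 1   [¬□-rule on 5: fresh world 1, 0R1]
Accessibility: 0R1
Complete open branch: countermodel on a K-frame, so not valid in K.
T-tableau for the negation ¬(((a → (b → a)) → □◇(a → (b → a))) ∨ ¬b):
1. ¬(((a → (b → a)) → □◇(a → (b → a))) ∨ ¬b), 0
2. ¬((a → (b → a)) → □◇(a → (b → a))), 0   [¬∨-rule on 1]
3. b, 0   [¬∨-rule on 1]
4. a → (b → a), 0   [¬→-rule on 2]
5. ¬□◇(a → (b → a)), 0   [¬→-rule on 2]
6. b → a, 0   [→-rule on 4 (branches; this branch)]
7. a, 0   [→-rule on 6 (branches; this branch)]
8. ¬◇(a → (b → a)), 1   [¬□-rule on 5: fresh world 1, 0R1]
9. ¬(a → (b → a)), 1   [¬◇-rule on 8 via 1R1]
10. a, 1   [¬→-rule on 9]
11. ¬(b → a), 1   [¬→-rule on 9]
12. b, 1   [¬→-rule on 11]
13. ¬a, 1   [¬→-rule on 11]
Accessibility: 0R0, 0R1, 1R1
Branch closes: a and ¬a both at 1.
Every branch closes (one shown): valid in T, hence also in S4, S5 (every theorem of T is a theorem of S4 and S5).

T, S4, S5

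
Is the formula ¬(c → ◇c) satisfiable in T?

Unsatisfiable (every branch closes)

1. ¬(c → ◇c), 0
2. c, 0   [¬→-rule on 1]
3. ¬◇c, 0   [¬→-rule on 1]
4. ¬c, 0   [¬◇-rule on 3 via 0R0]
Accessibility: 0R0
Branch closes: c and ¬c both at 0.
(One branch shown.) All branches close.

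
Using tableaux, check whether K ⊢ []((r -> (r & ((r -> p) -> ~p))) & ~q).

Tableau for the negation ~[]((r -> (r & ((r -> p) -> ~p))) & ~q):
1. ~[]((r -> (r & ((r -> p) -> ~p))) & ~q), 0
2. ~((r -> (r & ((r -> p) -> ~p))) & ~q), 1
3. q, 1
Accessibility: 0R1
The negation has an open branch (countermodel exists).

No, not valid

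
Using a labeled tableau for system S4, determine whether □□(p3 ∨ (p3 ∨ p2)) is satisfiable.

1. □□(p3 ∨ (p3 ∨ p2)), w0
2. □(p3 ∨ (p3 ∨ p2)), w0
3. p3 ∨ (p3 ∨ p2), w0
4. p3 ∨ p2, w0
5. p2, w0
Accessibility: w0Rw0

Yes, satisfiable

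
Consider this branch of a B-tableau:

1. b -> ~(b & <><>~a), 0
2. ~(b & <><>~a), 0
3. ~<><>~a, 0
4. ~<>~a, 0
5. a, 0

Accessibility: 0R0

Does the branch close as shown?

No, open

There is no literal clash: for every atom and world, at most one sign appears.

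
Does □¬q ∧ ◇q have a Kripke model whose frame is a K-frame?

1. □¬q ∧ ◇q, w0
2. □¬q, w0   [∧-rule on 1]
3. ◇q, w0   [∧-rule on 1]
4. q, w1   [◇-rule on 3: fresh world w1, w0Rw1]
5. ¬q, w1   [□-rule on 2 via w0Rw1]
Accessibility: w0Rw1
Branch closes: q and ¬q both at w1.
All branches of the tableau close; one closing branch shown above.

Unsatisfiable (every branch closes)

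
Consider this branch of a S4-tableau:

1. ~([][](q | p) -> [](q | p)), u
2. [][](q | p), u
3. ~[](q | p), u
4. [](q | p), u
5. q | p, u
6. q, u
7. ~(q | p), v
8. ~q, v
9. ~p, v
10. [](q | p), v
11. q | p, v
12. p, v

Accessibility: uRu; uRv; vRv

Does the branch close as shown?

Both p and ~p appear at v.

Yes, closed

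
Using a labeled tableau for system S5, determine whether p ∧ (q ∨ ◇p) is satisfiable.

1. p ∧ (q ∨ ◇p), w0
2. p, w0
3. q ∨ ◇p, w0
4. ◇p, w0
5. p, w1
Accessibility: w0Rw0, w0Rw1, w1Rw0, w1Rw1

Satisfiable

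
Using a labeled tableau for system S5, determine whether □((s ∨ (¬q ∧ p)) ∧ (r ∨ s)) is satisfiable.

1. □((s ∨ (¬q ∧ p)) ∧ (r ∨ s)), 0
2. (s ∨ (¬q ∧ p)) ∧ (r ∨ s), 0
3. s ∨ (¬q ∧ p), 0
4. r ∨ s, 0
5. ¬q ∧ p, 0
6. ¬q, 0
7. p, 0
8. s, 0
Accessibility: 0R0

Yes, satisfiable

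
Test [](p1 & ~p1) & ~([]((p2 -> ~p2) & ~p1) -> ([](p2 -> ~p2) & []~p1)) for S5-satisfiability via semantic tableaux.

No, unsatisfiable

1. [](p1 & ~p1) & ~([]((p2 -> ~p2) & ~p1) -> ([](p2 -> ~p2) & []~p1)), 0
2. [](p1 & ~p1), 0
3. ~([]((p2 -> ~p2) & ~p1) -> ([](p2 -> ~p2) & []~p1)), 0
4. []((p2 -> ~p2) & ~p1), 0
5. ~([](p2 -> ~p2) & []~p1), 0
6. p1 & ~p1, 0
7. p1, 0
8. ~p1, 0
Accessibility: 0R0
Branch closes: p1 and ~p1 both at 0.
All branches of the tableau close; one closing branch shown above.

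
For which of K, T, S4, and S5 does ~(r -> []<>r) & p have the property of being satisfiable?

S5-tableau for the formula:
1. ~(r -> []<>r) & p, w0
2. ~(r -> []<>r), w0   [&-rule on 1]
3. p, w0   [&-rule on 1]
4. r, w0   [~->-rule on 2]
5. ~[]<>r, w0   [~->-rule on 2]
6. ~<>r, w1   [~[]-rule on 5: fresh world w1, w0Rw1]
7. ~r, w0   [~<>-rule on 6 via w1Rw0]
Accessibility: w0Rw0, w0Rw1, w1Rw0, w1Rw1
Branch closes: r and ~r both at w0.
Every branch closes (one shown): unsatisfiable in S5.
S4-tableau for the formula:
1. ~(r -> []<>r) & p, w0
2. ~(r -> []<>r), w0   [&-rule on 1]
3. p, w0   [&-rule on 1]
4. r, w0   [~->-rule on 2]
5. ~[]<>r, w0   [~->-rule on 2]
6. ~<>r, w1   [~[]-rule on 5: fresh world w1, w0Rw1]
7. ~r, w1   [~<>-rule on 6 via w1Rw1]
Accessibility: w0Rw0, w0Rw1, w1Rw1
Complete open branch: satisfiable in S4, hence also in K, T (this S4-model is also a K-model and a T-model).

K, T, S4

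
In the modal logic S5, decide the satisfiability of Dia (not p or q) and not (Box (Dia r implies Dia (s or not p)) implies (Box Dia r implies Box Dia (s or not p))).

1. Dia (not p or q) and not (Box (Dia r implies Dia (s or not p)) implies (Box Dia r implies Box Dia (s or not p))), w0
2. Dia (not p or q), w0
3. not (Box (Dia r implies Dia (s or not p)) implies (Box Dia r implies Box Dia (s or not p))), w0
4. Box (Dia r implies Dia (s or not p)), w0
5. not (Box Dia r implies Box Dia (s or not p)), w0
6. Box Dia r, w0
7. not Box Dia (s or not p), w0
8. Dia r implies Dia (s or not p), w0
9. Dia r, w0
10. Dia (s or not p), w0
11. not p or q, w1
12. Dia r implies Dia (s or not p), w1
13. Dia r, w1
14. q, w1
15. Dia (s or not p), w1
16. not Dia (s or not p), w2
17. Dia r implies Dia (s or not p), w2
18. Dia r, w2
19. not (s or not p), w0
20. not s, w0
21. p, w0
22. not (s or not p), w1
23. not s, w1
24. p, w1
25. not (s or not p), w2
26. not s, w2
27. p, w2
28. Dia (s or not p), w2
29. r, w3
30. Dia r implies Dia (s or not p), w3
31. Dia r, w3
32. not (s or not p), w3
33. not s, w3
34. p, w3
35. Dia (s or not p), w3
36. s or not p, w4
37. Dia r implies Dia (s or not p), w4
38. Dia r, w4
39. not (s or not p), w4
40. not s, w4
41. p, w4
42. not p, w4
Accessibility: w0Rw0, w0Rw1, w0Rw2, w0Rw3, w0Rw4, w1Rw0, w1Rw1, w1Rw2, w1Rw3, w1Rw4, w2Rw0, w2Rw1, w2Rw2, w2Rw3, w2Rw4, w3Rw0, w3Rw1, w3Rw2, w3Rw3, w3Rw4, w4Rw0, w4Rw1, w4Rw2, w4Rw3, w4Rw4
Branch closes: p and not p both at w4.
All branches of the tableau close; one closing branch shown above.

Unsatisfiable (every branch closes)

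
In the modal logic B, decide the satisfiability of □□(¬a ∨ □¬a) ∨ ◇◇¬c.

1. □□(¬a ∨ □¬a) ∨ ◇◇¬c, 0
2. ◇◇¬c, 0
3. ◇¬c, 1
4. ¬c, 2
Accessibility: 0R0, 0R1, 1R0, 1R1, 1R2, 2R1, 2R2

Yes, satisfiable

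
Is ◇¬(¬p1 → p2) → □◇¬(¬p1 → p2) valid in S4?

Not valid

Tableau for the negation ¬(◇¬(¬p1 → p2) → □◇¬(¬p1 → p2)):
1. ¬(◇¬(¬p1 → p2) → □◇¬(¬p1 → p2)), 0
2. ◇¬(¬p1 → p2), 0
3. ¬□◇¬(¬p1 → p2), 0
4. ¬(¬p1 → p2), 1
5. ¬p1, 1
6. ¬p2, 1
7. ¬◇¬(¬p1 → p2), 2
8. ¬p1 → p2, 2
9. p2, 2
Accessibility: 0R0, 0R1, 0R2, 1R1, 2R2
The negation has an open branch (countermodel exists).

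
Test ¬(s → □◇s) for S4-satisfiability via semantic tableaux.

1. ¬(s → □◇s), w0
2. s, w0   [¬→-rule on 1]
3. ¬□◇s, w0   [¬→-rule on 1]
4. ¬◇s, w1   [¬□-rule on 3: fresh world w1, w0Rw1]
5. ¬s, w1   [¬◇-rule on 4 via w1Rw1]
Accessibility: w0Rw0, w0Rw1, w1Rw1

Satisfiable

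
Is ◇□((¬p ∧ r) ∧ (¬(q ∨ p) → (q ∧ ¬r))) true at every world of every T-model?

Tableau for the negation ¬◇□((¬p ∧ r) ∧ (¬(q ∨ p) → (q ∧ ¬r))):
1. ¬◇□((¬p ∧ r) ∧ (¬(q ∨ p) → (q ∧ ¬r))), u
2. ¬□((¬p ∧ r) ∧ (¬(q ∨ p) → (q ∧ ¬r))), u
3. ¬((¬p ∧ r) ∧ (¬(q ∨ p) → (q ∧ ¬r))), v
4. ¬□((¬p ∧ r) ∧ (¬(q ∨ p) → (q ∧ ¬r))), v
5. ¬(¬(q ∨ p) → (q ∧ ¬r)), v
6. ¬(q ∨ p), v
7. ¬(q ∧ ¬r), v
8. ¬q, v
9. ¬p, v
10. r, v
11. ¬((¬p ∧ r) ∧ (¬(q ∨ p) → (q ∧ ¬r))), w
12. ¬(¬(q ∨ p) → (q ∧ ¬r)), w
13. ¬(q ∨ p), w
14. ¬(q ∧ ¬r), w
15. ¬q, w
16. ¬p, w
17. r, w
Accessibility: uRu, uRv, vRv, vRw, wRw
The negation has an open branch (countermodel exists).

Invalid (countermodel exists)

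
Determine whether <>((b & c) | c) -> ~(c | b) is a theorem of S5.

Tableau for the negation ~(<>((b & c) | c) -> ~(c | b)):
1. ~(<>((b & c) | c) -> ~(c | b)), 0
2. <>((b & c) | c), 0
3. c | b, 0
4. b, 0
5. (b & c) | c, 1
6. c, 1
Accessibility: 0R0, 0R1, 1R0, 1R1
The negation has an open branch (countermodel exists).

Invalid (countermodel exists)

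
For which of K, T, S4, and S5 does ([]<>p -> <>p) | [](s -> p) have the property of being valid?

K-tableau for the negation ~(([]<>p -> <>p) | [](s -> p)):
1. ~(([]<>p -> <>p) | [](s -> p)), w0
2. ~([]<>p -> <>p), w0
3. ~[](s -> p), w0
4. []<>p, w0
5. ~<>p, w0
6. ~(s -> p), w1
7. s, w1
8. ~p, w1
9. <>p, w1
10. p, w2
Accessibility: w0Rw1, w1Rw2
Complete open branch: countermodel on a K-frame, so not valid in K.
T-tableau for the negation ~(([]<>p -> <>p) | [](s -> p)):
1. ~(([]<>p -> <>p) | [](s -> p)), w0
2. ~([]<>p -> <>p), w0
3. ~[](s -> p), w0
4. []<>p, w0
5. ~<>p, w0
6. <>p, w0
7. ~p, w0
8. ~(s -> p), w1
9. s, w1
10. ~p, w1
11. <>p, w1
12. p, w2
13. <>p, w2
14. ~p, w2
Accessibility: w0Rw0, w0Rw1, w0Rw2, w1Rw1, w2Rw2
Branch closes: p and ~p both at w2.
Every branch closes (one shown): valid in T, hence also in S4, S5 (every theorem of T is a theorem of S4 and S5).

T, S4, S5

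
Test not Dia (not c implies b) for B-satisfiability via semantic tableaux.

1. not Dia (not c implies b), w0
2. not (not c implies b), w0
3. not c, w0
4. not b, w0
Accessibility: w0Rw0

Satisfiable (open branch found)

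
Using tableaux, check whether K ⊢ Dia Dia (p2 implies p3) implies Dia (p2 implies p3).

Tableau for the negation not (Dia Dia (p2 implies p3) implies Dia (p2 implies p3)):
1. not (Dia Dia (p2 implies p3) implies Dia (p2 implies p3)), w0
2. Dia Dia (p2 implies p3), w0   [neg-implies-rule on 1]
3. not Dia (p2 implies p3), w0   [neg-implies-rule on 1]
4. Dia (p2 implies p3), w1   [Dia-rule on 2: fresh world w1, w0Rw1]
5. not (p2 implies p3), w1   [neg-Dia-rule on 3 via w0Rw1]
6. p2, w1   [neg-implies-rule on 5]
7. not p3, w1   [neg-implies-rule on 5]
8. p2 implies p3, w2   [Dia-rule on 4: fresh world w2, w1Rw2]
9. p3, w2   [implies-rule on 8 (branches; this branch)]
Accessibility: w0Rw1, w1Rw2
The negation has an open branch (countermodel exists).

Invalid (countermodel exists)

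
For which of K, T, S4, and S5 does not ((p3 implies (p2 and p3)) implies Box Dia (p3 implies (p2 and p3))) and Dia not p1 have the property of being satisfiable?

K, T, S4

S5-tableau for the formula:
1. not ((p3 implies (p2 and p3)) implies Box Dia (p3 implies (p2 and p3))) and Dia not p1, u
2. not ((p3 implies (p2 and p3)) implies Box Dia (p3 implies (p2 and p3))), u
3. Dia not p1, u
4. p3 implies (p2 and p3), u
5. not Box Dia (p3 implies (p2 and p3)), u
6. p2 and p3, u
7. p2, u
8. p3, u
9. not p1, v
10. not Dia (p3 implies (p2 and p3)), w
11. not (p3 implies (p2 and p3)), u
12. not (p2 and p3), u
13. not (p3 implies (p2 and p3)), v
14. p3, v
15. not (p2 and p3), v
16. not (p3 implies (p2 and p3)), w
17. p3, w
18. not (p2 and p3), w
19. not p3, u
Accessibility: uRu, uRv, uRw, vRu, vRv, vRw, wRu, wRv, wRw
Branch closes: p3 and not p3 both at u.
Every branch closes (one shown): unsatisfiable in S5.
S4-tableau for the formula:
1. not ((p3 implies (p2 and p3)) implies Box Dia (p3 implies (p2 and p3))) and Dia not p1, u
2. not ((p3 implies (p2 and p3)) implies Box Dia (p3 implies (p2 and p3))), u
3. Dia not p1, u
4. p3 implies (p2 and p3), u
5. not Box Dia (p3 implies (p2 and p3)), u
6. p2 and p3, u
7. p2, u
8. p3, u
9. not p1, v
10. not Dia (p3 implies (p2 and p3)), w
11. not (p3 implies (p2 and p3)), w
12. p3, w
13. not (p2 and p3), w
14. not p2, w
Accessibility: uRu, uRv, uRw, vRv, wRw
Complete open branch: satisfiable in S4, hence also in K, T (this S4-model is also a K-model and a T-model).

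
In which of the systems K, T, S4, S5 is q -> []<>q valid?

S5

S5-tableau for the negation ~(q -> []<>q):
1. ~(q -> []<>q), 0
2. q, 0   [~->-rule on 1]
3. ~[]<>q, 0   [~->-rule on 1]
4. ~<>q, 1   [~[]-rule on 3: fresh world 1, 0R1]
5. ~q, 0   [~<>-rule on 4 via 1R0]
Accessibility: 0R0, 0R1, 1R0, 1R1
Branch closes: q and ~q both at 0.
Every branch closes (one shown): valid in S5.
S4-tableau for the negation ~(q -> []<>q):
1. ~(q -> []<>q), 0
2. q, 0   [~->-rule on 1]
3. ~[]<>q, 0   [~->-rule on 1]
4. ~<>q, 1   [~[]-rule on 3: fresh world 1, 0R1]
5. ~q, 1   [~<>-rule on 4 via 1R1]
Accessibility: 0R0, 0R1, 1R1
Complete open branch: countermodel on an S4-frame, so not valid in S4, nor in K, T (the same frame is also a K-frame and a T-frame).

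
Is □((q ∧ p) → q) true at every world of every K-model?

Tableau for the negation ¬□((q ∧ p) → q):
1. ¬□((q ∧ p) → q), u
2. ¬((q ∧ p) → q), v
3. q ∧ p, v
4. ¬q, v
5. q, v
6. p, v
Accessibility: uRv
Branch closes: q and ¬q both at v.
Every branch of the negation's tableau closes; the branch above is one of them.

Valid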